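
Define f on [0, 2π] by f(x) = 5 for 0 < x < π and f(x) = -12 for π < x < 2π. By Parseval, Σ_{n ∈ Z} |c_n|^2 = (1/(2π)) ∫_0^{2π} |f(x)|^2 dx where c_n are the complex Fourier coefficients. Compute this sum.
Σ |c_n|^2 = 169/2

Parseval equates the L^2 energy of f (normalised by 1/(2π)) with the ℓ^2 sum of its Fourier coefficients: (1/(2π)) ∫_0^{2π} |f|^2 = Σ |c_n|^2.
Compute the left side: (1/(2π)) [∫_0^π 5^2 dx + ∫_π^{2π} (-12)^2 dx] = (1/(2π)) · (25π + 144π) = (25 + 144)/2 = 169/2.
So Σ_{n ∈ Z} |c_n|^2 = 169/2.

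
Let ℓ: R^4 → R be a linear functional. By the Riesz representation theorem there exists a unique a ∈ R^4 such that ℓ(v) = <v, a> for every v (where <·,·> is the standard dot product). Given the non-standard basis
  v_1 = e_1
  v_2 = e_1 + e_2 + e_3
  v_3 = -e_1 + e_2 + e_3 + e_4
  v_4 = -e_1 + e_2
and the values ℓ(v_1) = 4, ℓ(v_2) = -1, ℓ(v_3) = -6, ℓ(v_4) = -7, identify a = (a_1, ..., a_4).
a = (4, -3, -2, 3)

Write a = (a_1, ..., a_4) in the standard basis. For each basis vector v_i, ℓ(v_i) = <v_i, a> is a linear equation in the a_j's. Collect the n equations into a matrix system V a = ℓ, where row i of V is v_i (expressed in the standard basis). Since V is invertible (lower-triangular with 1s on the diagonal, up to permutation), solve by back-substitution:
  V =
[[1, 0, 0, 0],
 [1, 1, 1, 0],
 [-1, 1, 1, 1],
 [-1, 1, 0, 0]]
  V a = (4, -1, -6, -7)
Solving gives a = (4, -3, -2, 3).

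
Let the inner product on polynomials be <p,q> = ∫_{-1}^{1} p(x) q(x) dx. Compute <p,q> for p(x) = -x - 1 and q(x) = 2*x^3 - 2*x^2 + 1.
<p,q> = -22/15

Expand the product: p(x)·q(x) = -2*x^4 + 2*x^2 - x - 1.
∫_{-1}^{1} of each monomial x^k gives [2/(k+1) if k even, 0 if k odd]. Integrating term-by-term (or equivalently evaluating the antiderivative F(x) = -2*x^5/5 + 2*x^3/3 - x^2/2 - x at the endpoints):
  F(1) − F(−1) = -37/30 − (7/30) = -22/15.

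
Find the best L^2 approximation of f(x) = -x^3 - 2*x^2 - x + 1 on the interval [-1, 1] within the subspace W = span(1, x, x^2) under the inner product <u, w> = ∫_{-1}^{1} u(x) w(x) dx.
g(x) = -2*x^2 - 8*x/5 + 1

The best approximation g ∈ W is the orthogonal projection of f onto W. Writing g = a_0 + a_1 x + a_2 x^2, the coefficients solve the normal equations G · a = b where
  G_{ij} = <φ_i, φ_j> and b_i = <f, φ_i>, with φ_0 = 1, φ_1 = x, φ_2 = x^2.
G =
  [2, 0, 2/3]
  [0, 2/3, 0]
  [2/3, 0, 2/5],
b = (2/3, -16/15, -2/15).
Solving gives a_0 = 1, a_1 = -8/5, a_2 = -2, so
  g(x) = -2*x^2 - 8*x/5 + 1.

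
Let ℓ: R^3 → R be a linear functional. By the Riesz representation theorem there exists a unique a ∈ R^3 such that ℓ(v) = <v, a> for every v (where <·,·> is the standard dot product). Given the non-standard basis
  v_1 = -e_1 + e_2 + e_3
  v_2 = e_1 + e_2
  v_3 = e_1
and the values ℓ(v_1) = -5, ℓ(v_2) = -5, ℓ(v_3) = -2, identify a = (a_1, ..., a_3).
a = (-2, -3, -4)

Write a = (a_1, ..., a_3) in the standard basis. For each basis vector v_i, ℓ(v_i) = <v_i, a> is a linear equation in the a_j's. Collect the n equations into a matrix system V a = ℓ, where row i of V is v_i (expressed in the standard basis). Since V is invertible (lower-triangular with 1s on the diagonal, up to permutation), solve by back-substitution:
  V =
[[-1, 1, 1],
 [1, 1, 0],
 [1, 0, 0]]
  V a = (-5, -5, -2)
Solving gives a = (-2, -3, -4).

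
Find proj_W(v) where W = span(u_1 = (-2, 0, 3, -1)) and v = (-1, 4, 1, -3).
proj_W(v) = (-8/7, 0, 12/7, -4/7)

Set up U = [u_1 | ... | u_1] ∈ R^(4×1). The projector onto W = col(U) is P = U (U^T U)^(-1) U^T.
Compute U^T U =
  [14],
and U^T v = (8).
Solve U^T U · c = U^T v for the coefficients: c = (4/7). The projection is proj_W(v) = U c.
Check: (v - proj_W(v)) · u_1 = 0  (should be 0).
Result: proj_W(v) = (-8/7, 0, 12/7, -4/7).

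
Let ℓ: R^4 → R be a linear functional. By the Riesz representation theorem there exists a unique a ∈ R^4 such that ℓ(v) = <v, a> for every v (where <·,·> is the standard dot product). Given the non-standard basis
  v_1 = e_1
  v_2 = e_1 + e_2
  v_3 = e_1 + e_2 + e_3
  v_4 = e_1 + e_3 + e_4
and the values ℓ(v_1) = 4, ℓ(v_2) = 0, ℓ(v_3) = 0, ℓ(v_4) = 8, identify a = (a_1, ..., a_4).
a = (4, -4, 0, 4)

Write a = (a_1, ..., a_4) in the standard basis. For each basis vector v_i, ℓ(v_i) = <v_i, a> is a linear equation in the a_j's. Collect the n equations into a matrix system V a = ℓ, where row i of V is v_i (expressed in the standard basis). Since V is invertible (lower-triangular with 1s on the diagonal, up to permutation), solve by back-substitution:
  V =
[[1, 0, 0, 0],
 [1, 1, 0, 0],
 [1, 1, 1, 0],
 [1, 0, 1, 1]]
  V a = (4, 0, 0, 8)
Solving gives a = (4, -4, 0, 4).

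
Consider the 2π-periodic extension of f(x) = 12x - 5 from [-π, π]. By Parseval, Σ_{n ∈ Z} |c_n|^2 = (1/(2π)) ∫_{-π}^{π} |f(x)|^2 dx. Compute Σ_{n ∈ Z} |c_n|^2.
Σ |c_n|^2 = 48π^2 + 25

Expand and integrate term by term over [-π, π]:
  ∫ (12x)^2 dx = 144·(2π^3/3); ∫ 2·12·(-5)·x dx = 0 (odd integrand); ∫ (-5)^2 dx = 25·2π.
So (1/(2π)) ∫_{-π}^{π} (12x - 5)^2 dx = 144π^2/3 + 25 = 48π^2 + 25.
Parseval ⇒ Σ |c_n|^2 = 48π^2 + 25.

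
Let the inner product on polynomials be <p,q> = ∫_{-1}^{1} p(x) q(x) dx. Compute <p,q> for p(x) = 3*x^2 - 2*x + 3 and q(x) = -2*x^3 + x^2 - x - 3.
<p,q> = -268/15

Expand the product: p(x)·q(x) = -6*x^5 + 7*x^4 - 11*x^3 - 4*x^2 + 3*x - 9.
∫_{-1}^{1} of each monomial x^k gives [2/(k+1) if k even, 0 if k odd]. Integrating term-by-term (or equivalently evaluating the antiderivative F(x) = -x^6 + 7*x^5/5 - 11*x^4/4 - 4*x^3/3 + 3*x^2/2 - 9*x at the endpoints):
  F(1) − F(−1) = -671/60 − (401/60) = -268/15.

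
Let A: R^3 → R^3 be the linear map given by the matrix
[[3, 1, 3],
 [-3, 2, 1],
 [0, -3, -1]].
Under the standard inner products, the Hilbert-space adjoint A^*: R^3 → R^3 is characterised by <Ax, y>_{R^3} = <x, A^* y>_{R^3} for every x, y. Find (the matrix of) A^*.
A^* = A^T =
[[3, -3, 0],
 [1, 2, -3],
 [3, 1, -1]]

For real matrices with standard dot products, the defining identity <Ax, y> = <x, A^* y> gives (Ax)^T y = x^T (A^*) y, i.e. x^T A^T y = x^T (A^*) y. Since this holds for all x, y, we must have A^* = A^T. Therefore
A^* =
[[3, -3, 0],
 [1, 2, -3],
 [3, 1, -1]].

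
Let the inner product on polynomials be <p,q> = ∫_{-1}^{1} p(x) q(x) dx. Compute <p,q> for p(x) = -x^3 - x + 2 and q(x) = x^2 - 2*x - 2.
<p,q> = -68/15

Expand the product: p(x)·q(x) = -x^5 + 2*x^4 + x^3 + 4*x^2 - 2*x - 4.
∫_{-1}^{1} of each monomial x^k gives [2/(k+1) if k even, 0 if k odd]. Integrating term-by-term (or equivalently evaluating the antiderivative F(x) = -x^6/6 + 2*x^5/5 + x^4/4 + 4*x^3/3 - x^2 - 4*x at the endpoints):
  F(1) − F(−1) = -191/60 − (27/20) = -68/15.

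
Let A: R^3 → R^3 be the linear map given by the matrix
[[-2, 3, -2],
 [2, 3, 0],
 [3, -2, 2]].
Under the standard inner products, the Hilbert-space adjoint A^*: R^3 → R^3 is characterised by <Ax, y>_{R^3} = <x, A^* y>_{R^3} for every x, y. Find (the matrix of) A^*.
A^* = A^T =
[[-2, 2, 3],
 [3, 3, -2],
 [-2, 0, 2]]

For real matrices with standard dot products, the defining identity <Ax, y> = <x, A^* y> gives (Ax)^T y = x^T (A^*) y, i.e. x^T A^T y = x^T (A^*) y. Since this holds for all x, y, we must have A^* = A^T. Therefore
A^* =
[[-2, 2, 3],
 [3, 3, -2],
 [-2, 0, 2]].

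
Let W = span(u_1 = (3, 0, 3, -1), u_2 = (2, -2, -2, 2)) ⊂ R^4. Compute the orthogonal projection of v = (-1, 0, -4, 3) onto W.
proj_W(v) = (-34/25, -32/25, -98/25, 54/25)

Set up U = [u_1 | ... | u_2] ∈ R^(4×2). The projector onto W = col(U) is P = U (U^T U)^(-1) U^T.
Compute U^T U =
  [19, -2]
  [-2, 16],
and U^T v = (-18, 12).
Solve U^T U · c = U^T v for the coefficients: c = (-22/25, 16/25). The projection is proj_W(v) = U c.
Check: (v - proj_W(v)) · u_1 = 0  (should be 0).
Check: (v - proj_W(v)) · u_2 = 0  (should be 0).
Result: proj_W(v) = (-34/25, -32/25, -98/25, 54/25).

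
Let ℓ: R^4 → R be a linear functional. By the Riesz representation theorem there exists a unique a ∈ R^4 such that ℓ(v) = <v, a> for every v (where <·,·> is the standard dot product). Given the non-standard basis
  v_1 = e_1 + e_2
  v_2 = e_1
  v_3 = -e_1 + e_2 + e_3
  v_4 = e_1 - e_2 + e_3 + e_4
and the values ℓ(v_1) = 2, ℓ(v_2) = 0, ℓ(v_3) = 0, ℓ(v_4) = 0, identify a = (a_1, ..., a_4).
a = (0, 2, -2, 4)

Write a = (a_1, ..., a_4) in the standard basis. For each basis vector v_i, ℓ(v_i) = <v_i, a> is a linear equation in the a_j's. Collect the n equations into a matrix system V a = ℓ, where row i of V is v_i (expressed in the standard basis). Since V is invertible (lower-triangular with 1s on the diagonal, up to permutation), solve by back-substitution:
  V =
[[1, 1, 0, 0],
 [1, 0, 0, 0],
 [-1, 1, 1, 0],
 [1, -1, 1, 1]]
  V a = (2, 0, 0, 0)
Solving gives a = (0, 2, -2, 4).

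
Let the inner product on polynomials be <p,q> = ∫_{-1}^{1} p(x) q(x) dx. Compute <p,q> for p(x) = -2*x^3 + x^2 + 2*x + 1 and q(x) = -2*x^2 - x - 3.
<p,q> = -32/3

Expand the product: p(x)·q(x) = 4*x^5 + x^3 - 7*x^2 - 7*x - 3.
∫_{-1}^{1} of each monomial x^k gives [2/(k+1) if k even, 0 if k odd]. Integrating term-by-term (or equivalently evaluating the antiderivative F(x) = 2*x^6/3 + x^4/4 - 7*x^3/3 - 7*x^2/2 - 3*x at the endpoints):
  F(1) − F(−1) = -95/12 − (11/4) = -32/3.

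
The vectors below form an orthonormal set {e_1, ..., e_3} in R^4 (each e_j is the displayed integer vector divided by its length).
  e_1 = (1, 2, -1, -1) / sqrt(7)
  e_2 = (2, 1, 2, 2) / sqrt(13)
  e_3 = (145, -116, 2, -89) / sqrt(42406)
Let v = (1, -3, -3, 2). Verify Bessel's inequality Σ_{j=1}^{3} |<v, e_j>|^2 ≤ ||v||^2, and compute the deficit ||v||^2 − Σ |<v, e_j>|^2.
Σ |<v, e_j>|^2 = 2437/466; ||v||^2 = 23; deficit = 8281/466

Write each e_j = u_j / sqrt(<u_j, u_j>) where u_j is the displayed integer vector. Then <v, e_j> = <v, u_j> / sqrt(<u_j, u_j>), so |<v, e_j>|^2 = <v, u_j>^2 / <u_j, u_j>.
Coefficients: <v, e_1> = -4/sqrt(7), <v, e_2> = -3/sqrt(13), <v, e_3> = 309/sqrt(42406).
Square and sum: Σ |<v, e_j>|^2 = 2437/466.
Compute ||v||^2 = v·v = 23.
Deficit = 23 − 2437/466 = 8281/466 ≥ 0, confirming Bessel's inequality. (The deficit equals ||v − Σ <v,e_j> e_j||^2, the squared distance from v to span{e_j}.)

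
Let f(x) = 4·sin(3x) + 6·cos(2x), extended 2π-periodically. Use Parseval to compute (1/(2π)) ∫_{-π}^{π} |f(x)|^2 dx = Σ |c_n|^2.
Σ |c_n|^2 = 26

Expand |f|^2 and use orthogonality of {sin(nx), cos(mx)} on [-π, π]:
  ∫_{-π}^{π} sin(nx)^2 dx = π, ∫ cos(mx)^2 dx = π, and cross terms integrate to 0.
So ∫_{-π}^{π} f(x)^2 dx = 4^2 · π + 6^2 · π = (16 + 36)π.
Divide by 2π: (16 + 36)/2 = 26.
By Parseval, this equals Σ |c_n|^2.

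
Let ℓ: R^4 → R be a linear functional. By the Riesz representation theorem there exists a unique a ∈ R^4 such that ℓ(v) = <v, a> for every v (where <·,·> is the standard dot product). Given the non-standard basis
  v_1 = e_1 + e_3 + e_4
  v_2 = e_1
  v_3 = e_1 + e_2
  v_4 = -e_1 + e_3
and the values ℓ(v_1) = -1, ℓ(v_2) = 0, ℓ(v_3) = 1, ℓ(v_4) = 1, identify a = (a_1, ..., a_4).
a = (0, 1, 1, -2)

Write a = (a_1, ..., a_4) in the standard basis. For each basis vector v_i, ℓ(v_i) = <v_i, a> is a linear equation in the a_j's. Collect the n equations into a matrix system V a = ℓ, where row i of V is v_i (expressed in the standard basis). Since V is invertible (lower-triangular with 1s on the diagonal, up to permutation), solve by back-substitution:
  V =
[[1, 0, 1, 1],
 [1, 0, 0, 0],
 [1, 1, 0, 0],
 [-1, 0, 1, 0]]
  V a = (-1, 0, 1, 1)
Solving gives a = (0, 1, 1, -2).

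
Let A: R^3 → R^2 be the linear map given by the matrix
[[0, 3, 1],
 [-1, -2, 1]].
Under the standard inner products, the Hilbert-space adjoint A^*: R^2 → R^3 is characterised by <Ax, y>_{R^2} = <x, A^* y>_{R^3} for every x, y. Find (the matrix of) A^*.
A^* = A^T =
[[0, -1],
 [3, -2],
 [1, 1]]

For real matrices with standard dot products, the defining identity <Ax, y> = <x, A^* y> gives (Ax)^T y = x^T (A^*) y, i.e. x^T A^T y = x^T (A^*) y. Since this holds for all x, y, we must have A^* = A^T. Therefore
A^* =
[[0, -1],
 [3, -2],
 [1, 1]].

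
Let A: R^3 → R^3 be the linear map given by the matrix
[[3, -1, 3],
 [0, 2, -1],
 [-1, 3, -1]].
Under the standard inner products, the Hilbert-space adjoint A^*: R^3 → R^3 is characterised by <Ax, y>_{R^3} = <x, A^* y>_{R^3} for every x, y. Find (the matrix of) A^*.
A^* = A^T =
[[3, 0, -1],
 [-1, 2, 3],
 [3, -1, -1]]

For real matrices with standard dot products, the defining identity <Ax, y> = <x, A^* y> gives (Ax)^T y = x^T (A^*) y, i.e. x^T A^T y = x^T (A^*) y. Since this holds for all x, y, we must have A^* = A^T. Therefore
A^* =
[[3, 0, -1],
 [-1, 2, 3],
 [3, -1, -1]].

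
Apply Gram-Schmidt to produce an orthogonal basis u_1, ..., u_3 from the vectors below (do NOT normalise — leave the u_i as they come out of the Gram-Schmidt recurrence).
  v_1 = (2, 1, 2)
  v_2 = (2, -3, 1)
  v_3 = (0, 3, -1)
Orthogonal basis:
  u_1 = (2, 1, 2)
  u_2 = (4/3, -10/3, 1/3)
  u_3 = (98/117, 28/117, -112/117)

Apply the Gram-Schmidt recurrence
  u_1 = v_1
  u_i = v_i − Σ_{j<i} ((v_i · u_j) / (u_j · u_j)) · u_j.

Step by step this gives:
  u_1 = (2, 1, 2)
  u_2 = (4/3, -10/3, 1/3)
  u_3 = (98/117, 28/117, -112/117)

Orthogonality check:
  u_2 · u_1 = 0 (should be 0)
  u_3 · u_1 = 0 (should be 0)
  u_3 · u_2 = 0 (should be 0)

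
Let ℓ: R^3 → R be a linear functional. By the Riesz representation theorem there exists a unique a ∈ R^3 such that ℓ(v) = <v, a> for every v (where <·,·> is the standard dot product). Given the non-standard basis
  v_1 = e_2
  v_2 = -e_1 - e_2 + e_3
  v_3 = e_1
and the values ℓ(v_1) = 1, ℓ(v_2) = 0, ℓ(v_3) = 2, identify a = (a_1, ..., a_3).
a = (2, 1, 3)

Write a = (a_1, ..., a_3) in the standard basis. For each basis vector v_i, ℓ(v_i) = <v_i, a> is a linear equation in the a_j's. Collect the n equations into a matrix system V a = ℓ, where row i of V is v_i (expressed in the standard basis). Since V is invertible (lower-triangular with 1s on the diagonal, up to permutation), solve by back-substitution:
  V =
[[0, 1, 0],
 [-1, -1, 1],
 [1, 0, 0]]
  V a = (1, 0, 2)
Solving gives a = (2, 1, 3).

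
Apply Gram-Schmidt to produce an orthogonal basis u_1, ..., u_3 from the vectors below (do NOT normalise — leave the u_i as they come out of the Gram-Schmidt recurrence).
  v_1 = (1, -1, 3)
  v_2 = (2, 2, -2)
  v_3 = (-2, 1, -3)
Orthogonal basis:
  u_1 = (1, -1, 3)
  u_2 = (28/11, 16/11, -4/11)
  u_3 = (-1/6, 1/3, 1/6)

Apply the Gram-Schmidt recurrence
  u_1 = v_1
  u_i = v_i − Σ_{j<i} ((v_i · u_j) / (u_j · u_j)) · u_j.

Step by step this gives:
  u_1 = (1, -1, 3)
  u_2 = (28/11, 16/11, -4/11)
  u_3 = (-1/6, 1/3, 1/6)

Orthogonality check:
  u_2 · u_1 = 0 (should be 0)
  u_3 · u_1 = 0 (should be 0)
  u_3 · u_2 = 0 (should be 0)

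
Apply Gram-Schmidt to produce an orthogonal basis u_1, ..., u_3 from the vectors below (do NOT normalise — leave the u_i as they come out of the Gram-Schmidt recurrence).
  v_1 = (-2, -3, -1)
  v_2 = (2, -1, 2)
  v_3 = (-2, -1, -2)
Orthogonal basis:
  u_1 = (-2, -3, -1)
  u_2 = (11/7, -23/14, 25/14)
  u_3 = (28/117, -8/117, -32/117)

Apply the Gram-Schmidt recurrence
  u_1 = v_1
  u_i = v_i − Σ_{j<i} ((v_i · u_j) / (u_j · u_j)) · u_j.

Step by step this gives:
  u_1 = (-2, -3, -1)
  u_2 = (11/7, -23/14, 25/14)
  u_3 = (28/117, -8/117, -32/117)

Orthogonality check:
  u_2 · u_1 = 0 (should be 0)
  u_3 · u_1 = 0 (should be 0)
  u_3 · u_2 = 0 (should be 0)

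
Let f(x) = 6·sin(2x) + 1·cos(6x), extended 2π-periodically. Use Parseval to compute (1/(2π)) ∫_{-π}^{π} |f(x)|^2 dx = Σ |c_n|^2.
Σ |c_n|^2 = 37/2

Expand |f|^2 and use orthogonality of {sin(nx), cos(mx)} on [-π, π]:
  ∫_{-π}^{π} sin(nx)^2 dx = π, ∫ cos(mx)^2 dx = π, and cross terms integrate to 0.
So ∫_{-π}^{π} f(x)^2 dx = 6^2 · π + 1^2 · π = (36 + 1)π.
Divide by 2π: (36 + 1)/2 = 37/2.
By Parseval, this equals Σ |c_n|^2.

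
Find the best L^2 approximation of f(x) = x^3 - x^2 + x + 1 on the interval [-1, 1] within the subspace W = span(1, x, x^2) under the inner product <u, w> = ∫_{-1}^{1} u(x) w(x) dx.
g(x) = -x^2 + 8*x/5 + 1

The best approximation g ∈ W is the orthogonal projection of f onto W. Writing g = a_0 + a_1 x + a_2 x^2, the coefficients solve the normal equations G · a = b where
  G_{ij} = <φ_i, φ_j> and b_i = <f, φ_i>, with φ_0 = 1, φ_1 = x, φ_2 = x^2.
G =
  [2, 0, 2/3]
  [0, 2/3, 0]
  [2/3, 0, 2/5],
b = (4/3, 16/15, 4/15).
Solving gives a_0 = 1, a_1 = 8/5, a_2 = -1, so
  g(x) = -x^2 + 8*x/5 + 1.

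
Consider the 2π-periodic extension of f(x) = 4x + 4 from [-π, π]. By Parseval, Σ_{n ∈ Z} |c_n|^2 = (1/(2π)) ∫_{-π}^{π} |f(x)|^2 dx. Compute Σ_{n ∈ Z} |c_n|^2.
Σ |c_n|^2 = 16π^2/3 + 16

Expand and integrate term by term over [-π, π]:
  ∫ (4x)^2 dx = 16·(2π^3/3); ∫ 2·4·(4)·x dx = 0 (odd integrand); ∫ 4^2 dx = 16·2π.
So (1/(2π)) ∫_{-π}^{π} (4x + 4)^2 dx = 16π^2/3 + 16 = 16π^2/3 + 16.
Parseval ⇒ Σ |c_n|^2 = 16π^2/3 + 16.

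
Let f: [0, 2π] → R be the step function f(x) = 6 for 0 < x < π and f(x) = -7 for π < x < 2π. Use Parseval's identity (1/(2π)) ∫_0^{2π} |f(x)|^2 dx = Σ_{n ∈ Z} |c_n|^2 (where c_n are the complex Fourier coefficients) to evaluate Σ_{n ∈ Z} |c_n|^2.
Σ |c_n|^2 = 85/2

Parseval equates the L^2 energy of f (normalised by 1/(2π)) with the ℓ^2 sum of its Fourier coefficients: (1/(2π)) ∫_0^{2π} |f|^2 = Σ |c_n|^2.
Compute the left side: (1/(2π)) [∫_0^π 6^2 dx + ∫_π^{2π} (-7)^2 dx] = (1/(2π)) · (36π + 49π) = (36 + 49)/2 = 85/2.
So Σ_{n ∈ Z} |c_n|^2 = 85/2.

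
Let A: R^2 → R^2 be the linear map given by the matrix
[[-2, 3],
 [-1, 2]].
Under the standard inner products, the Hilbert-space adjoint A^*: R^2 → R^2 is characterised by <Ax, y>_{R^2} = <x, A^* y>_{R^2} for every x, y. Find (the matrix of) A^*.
A^* = A^T =
[[-2, -1],
 [3, 2]]

For real matrices with standard dot products, the defining identity <Ax, y> = <x, A^* y> gives (Ax)^T y = x^T (A^*) y, i.e. x^T A^T y = x^T (A^*) y. Since this holds for all x, y, we must have A^* = A^T. Therefore
A^* =
[[-2, -1],
 [3, 2]].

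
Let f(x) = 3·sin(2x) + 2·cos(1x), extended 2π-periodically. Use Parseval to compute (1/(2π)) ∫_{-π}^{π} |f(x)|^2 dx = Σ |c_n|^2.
Σ |c_n|^2 = 13/2

Expand |f|^2 and use orthogonality of {sin(nx), cos(mx)} on [-π, π]:
  ∫_{-π}^{π} sin(nx)^2 dx = π, ∫ cos(mx)^2 dx = π, and cross terms integrate to 0.
So ∫_{-π}^{π} f(x)^2 dx = 3^2 · π + 2^2 · π = (9 + 4)π.
Divide by 2π: (9 + 4)/2 = 13/2.
By Parseval, this equals Σ |c_n|^2.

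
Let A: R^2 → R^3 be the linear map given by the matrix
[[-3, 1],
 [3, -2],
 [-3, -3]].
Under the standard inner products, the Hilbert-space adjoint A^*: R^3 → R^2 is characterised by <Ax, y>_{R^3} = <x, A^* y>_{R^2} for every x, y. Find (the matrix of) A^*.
A^* = A^T =
[[-3, 3, -3],
 [1, -2, -3]]

For real matrices with standard dot products, the defining identity <Ax, y> = <x, A^* y> gives (Ax)^T y = x^T (A^*) y, i.e. x^T A^T y = x^T (A^*) y. Since this holds for all x, y, we must have A^* = A^T. Therefore
A^* =
[[-3, 3, -3],
 [1, -2, -3]].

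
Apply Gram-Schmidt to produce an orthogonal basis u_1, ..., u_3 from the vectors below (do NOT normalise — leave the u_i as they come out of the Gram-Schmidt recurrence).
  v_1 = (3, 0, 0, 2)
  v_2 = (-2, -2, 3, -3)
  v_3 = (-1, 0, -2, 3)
Orthogonal basis:
  u_1 = (3, 0, 0, 2)
  u_2 = (10/13, -2, 3, -15/13)
  u_3 = (-113/97, -133/97, 11/194, 339/194)

Apply the Gram-Schmidt recurrence
  u_1 = v_1
  u_i = v_i − Σ_{j<i} ((v_i · u_j) / (u_j · u_j)) · u_j.

Step by step this gives:
  u_1 = (3, 0, 0, 2)
  u_2 = (10/13, -2, 3, -15/13)
  u_3 = (-113/97, -133/97, 11/194, 339/194)

Orthogonality check:
  u_2 · u_1 = 0 (should be 0)
  u_3 · u_1 = 0 (should be 0)
  u_3 · u_2 = 0 (should be 0)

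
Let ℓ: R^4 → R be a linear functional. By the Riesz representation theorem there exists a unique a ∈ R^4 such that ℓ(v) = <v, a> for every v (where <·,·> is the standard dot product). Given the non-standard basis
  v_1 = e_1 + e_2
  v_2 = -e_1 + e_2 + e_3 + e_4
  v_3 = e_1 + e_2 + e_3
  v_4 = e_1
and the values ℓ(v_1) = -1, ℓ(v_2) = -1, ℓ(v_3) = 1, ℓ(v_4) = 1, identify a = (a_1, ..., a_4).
a = (1, -2, 2, 0)

Write a = (a_1, ..., a_4) in the standard basis. For each basis vector v_i, ℓ(v_i) = <v_i, a> is a linear equation in the a_j's. Collect the n equations into a matrix system V a = ℓ, where row i of V is v_i (expressed in the standard basis). Since V is invertible (lower-triangular with 1s on the diagonal, up to permutation), solve by back-substitution:
  V =
[[1, 1, 0, 0],
 [-1, 1, 1, 1],
 [1, 1, 1, 0],
 [1, 0, 0, 0]]
  V a = (-1, -1, 1, 1)
Solving gives a = (1, -2, 2, 0).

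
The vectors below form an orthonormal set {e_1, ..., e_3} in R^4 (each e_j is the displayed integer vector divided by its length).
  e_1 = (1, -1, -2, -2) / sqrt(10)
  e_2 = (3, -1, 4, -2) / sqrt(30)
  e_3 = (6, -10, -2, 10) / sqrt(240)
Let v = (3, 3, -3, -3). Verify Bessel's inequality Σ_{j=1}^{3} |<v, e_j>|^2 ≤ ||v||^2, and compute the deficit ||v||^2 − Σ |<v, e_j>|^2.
Σ |<v, e_j>|^2 = 99/5; ||v||^2 = 36; deficit = 81/5

Write each e_j = u_j / sqrt(<u_j, u_j>) where u_j is the displayed integer vector. Then <v, e_j> = <v, u_j> / sqrt(<u_j, u_j>), so |<v, e_j>|^2 = <v, u_j>^2 / <u_j, u_j>.
Coefficients: <v, e_1> = 12/sqrt(10), <v, e_2> = 0/sqrt(30), <v, e_3> = -36/sqrt(240).
Square and sum: Σ |<v, e_j>|^2 = 99/5.
Compute ||v||^2 = v·v = 36.
Deficit = 36 − 99/5 = 81/5 ≥ 0, confirming Bessel's inequality. (The deficit equals ||v − Σ <v,e_j> e_j||^2, the squared distance from v to span{e_j}.)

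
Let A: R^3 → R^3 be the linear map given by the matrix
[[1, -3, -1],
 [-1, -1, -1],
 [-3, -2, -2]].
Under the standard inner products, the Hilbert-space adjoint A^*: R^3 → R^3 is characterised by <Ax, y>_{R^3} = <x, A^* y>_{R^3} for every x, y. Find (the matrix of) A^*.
A^* = A^T =
[[1, -1, -3],
 [-3, -1, -2],
 [-1, -1, -2]]

For real matrices with standard dot products, the defining identity <Ax, y> = <x, A^* y> gives (Ax)^T y = x^T (A^*) y, i.e. x^T A^T y = x^T (A^*) y. Since this holds for all x, y, we must have A^* = A^T. Therefore
A^* =
[[1, -1, -3],
 [-3, -1, -2],
 [-1, -1, -2]].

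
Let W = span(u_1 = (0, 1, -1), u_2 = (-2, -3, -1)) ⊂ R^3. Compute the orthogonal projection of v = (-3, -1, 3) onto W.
proj_W(v) = (-1/3, -7/3, 5/3)

Set up U = [u_1 | ... | u_2] ∈ R^(3×2). The projector onto W = col(U) is P = U (U^T U)^(-1) U^T.
Compute U^T U =
  [2, -2]
  [-2, 14],
and U^T v = (-4, 6).
Solve U^T U · c = U^T v for the coefficients: c = (-11/6, 1/6). The projection is proj_W(v) = U c.
Check: (v - proj_W(v)) · u_1 = 0  (should be 0).
Check: (v - proj_W(v)) · u_2 = 0  (should be 0).
Result: proj_W(v) = (-1/3, -7/3, 5/3).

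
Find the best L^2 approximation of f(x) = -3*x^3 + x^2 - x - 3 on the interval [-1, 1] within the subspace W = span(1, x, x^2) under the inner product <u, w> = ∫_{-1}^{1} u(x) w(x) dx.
g(x) = x^2 - 14*x/5 - 3

The best approximation g ∈ W is the orthogonal projection of f onto W. Writing g = a_0 + a_1 x + a_2 x^2, the coefficients solve the normal equations G · a = b where
  G_{ij} = <φ_i, φ_j> and b_i = <f, φ_i>, with φ_0 = 1, φ_1 = x, φ_2 = x^2.
G =
  [2, 0, 2/3]
  [0, 2/3, 0]
  [2/3, 0, 2/5],
b = (-16/3, -28/15, -8/5).
Solving gives a_0 = -3, a_1 = -14/5, a_2 = 1, so
  g(x) = x^2 - 14*x/5 - 3.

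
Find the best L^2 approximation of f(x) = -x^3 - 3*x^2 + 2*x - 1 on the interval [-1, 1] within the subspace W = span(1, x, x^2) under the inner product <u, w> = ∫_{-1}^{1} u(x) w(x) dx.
g(x) = -3*x^2 + 7*x/5 - 1

The best approximation g ∈ W is the orthogonal projection of f onto W. Writing g = a_0 + a_1 x + a_2 x^2, the coefficients solve the normal equations G · a = b where
  G_{ij} = <φ_i, φ_j> and b_i = <f, φ_i>, with φ_0 = 1, φ_1 = x, φ_2 = x^2.
G =
  [2, 0, 2/3]
  [0, 2/3, 0]
  [2/3, 0, 2/5],
b = (-4, 14/15, -28/15).
Solving gives a_0 = -1, a_1 = 7/5, a_2 = -3, so
  g(x) = -3*x^2 + 7*x/5 - 1.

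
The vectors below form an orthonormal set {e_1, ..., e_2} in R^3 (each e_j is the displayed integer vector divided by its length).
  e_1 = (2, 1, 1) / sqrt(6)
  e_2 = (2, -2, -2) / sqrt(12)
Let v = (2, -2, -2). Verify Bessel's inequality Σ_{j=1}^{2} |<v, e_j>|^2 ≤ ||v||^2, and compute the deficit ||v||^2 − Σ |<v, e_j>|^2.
Σ |<v, e_j>|^2 = 12; ||v||^2 = 12; deficit = 0

Write each e_j = u_j / sqrt(<u_j, u_j>) where u_j is the displayed integer vector. Then <v, e_j> = <v, u_j> / sqrt(<u_j, u_j>), so |<v, e_j>|^2 = <v, u_j>^2 / <u_j, u_j>.
Coefficients: <v, e_1> = 0/sqrt(6), <v, e_2> = 12/sqrt(12).
Square and sum: Σ |<v, e_j>|^2 = 12.
Compute ||v||^2 = v·v = 12.
Deficit = 12 − 12 = 0 ≥ 0, confirming Bessel's inequality. (The deficit equals ||v − Σ <v,e_j> e_j||^2, the squared distance from v to span{e_j}.)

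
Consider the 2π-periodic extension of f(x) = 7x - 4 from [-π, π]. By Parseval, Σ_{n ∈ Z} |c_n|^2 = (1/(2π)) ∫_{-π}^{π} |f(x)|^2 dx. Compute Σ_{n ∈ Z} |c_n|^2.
Σ |c_n|^2 = 49π^2/3 + 16

Expand and integrate term by term over [-π, π]:
  ∫ (7x)^2 dx = 49·(2π^3/3); ∫ 2·7·(-4)·x dx = 0 (odd integrand); ∫ (-4)^2 dx = 16·2π.
So (1/(2π)) ∫_{-π}^{π} (7x - 4)^2 dx = 49π^2/3 + 16 = 49π^2/3 + 16.
Parseval ⇒ Σ |c_n|^2 = 49π^2/3 + 16.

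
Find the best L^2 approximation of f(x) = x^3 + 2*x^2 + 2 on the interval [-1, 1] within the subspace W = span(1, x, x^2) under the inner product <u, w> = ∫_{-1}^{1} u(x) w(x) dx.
g(x) = 2*x^2 + 3*x/5 + 2

The best approximation g ∈ W is the orthogonal projection of f onto W. Writing g = a_0 + a_1 x + a_2 x^2, the coefficients solve the normal equations G · a = b where
  G_{ij} = <φ_i, φ_j> and b_i = <f, φ_i>, with φ_0 = 1, φ_1 = x, φ_2 = x^2.
G =
  [2, 0, 2/3]
  [0, 2/3, 0]
  [2/3, 0, 2/5],
b = (16/3, 2/5, 32/15).
Solving gives a_0 = 2, a_1 = 3/5, a_2 = 2, so
  g(x) = 2*x^2 + 3*x/5 + 2.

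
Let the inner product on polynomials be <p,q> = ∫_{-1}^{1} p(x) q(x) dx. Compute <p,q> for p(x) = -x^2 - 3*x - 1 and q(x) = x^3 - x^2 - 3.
<p,q> = 118/15

Expand the product: p(x)·q(x) = -x^5 - 2*x^4 + 2*x^3 + 4*x^2 + 9*x + 3.
∫_{-1}^{1} of each monomial x^k gives [2/(k+1) if k even, 0 if k odd]. Integrating term-by-term (or equivalently evaluating the antiderivative F(x) = -x^6/6 - 2*x^5/5 + x^4/2 + 4*x^3/3 + 9*x^2/2 + 3*x at the endpoints):
  F(1) − F(−1) = 263/30 − (9/10) = 118/15.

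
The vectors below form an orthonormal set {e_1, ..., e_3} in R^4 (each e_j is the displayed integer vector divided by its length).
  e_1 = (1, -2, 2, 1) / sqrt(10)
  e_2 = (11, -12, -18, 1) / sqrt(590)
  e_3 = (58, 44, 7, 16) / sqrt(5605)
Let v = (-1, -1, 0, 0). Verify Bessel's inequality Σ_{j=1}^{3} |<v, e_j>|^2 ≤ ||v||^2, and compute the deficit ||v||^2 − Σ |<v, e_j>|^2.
Σ |<v, e_j>|^2 = 186/95; ||v||^2 = 2; deficit = 4/95

Write each e_j = u_j / sqrt(<u_j, u_j>) where u_j is the displayed integer vector. Then <v, e_j> = <v, u_j> / sqrt(<u_j, u_j>), so |<v, e_j>|^2 = <v, u_j>^2 / <u_j, u_j>.
Coefficients: <v, e_1> = 1/sqrt(10), <v, e_2> = 1/sqrt(590), <v, e_3> = -102/sqrt(5605).
Square and sum: Σ |<v, e_j>|^2 = 186/95.
Compute ||v||^2 = v·v = 2.
Deficit = 2 − 186/95 = 4/95 ≥ 0, confirming Bessel's inequality. (The deficit equals ||v − Σ <v,e_j> e_j||^2, the squared distance from v to span{e_j}.)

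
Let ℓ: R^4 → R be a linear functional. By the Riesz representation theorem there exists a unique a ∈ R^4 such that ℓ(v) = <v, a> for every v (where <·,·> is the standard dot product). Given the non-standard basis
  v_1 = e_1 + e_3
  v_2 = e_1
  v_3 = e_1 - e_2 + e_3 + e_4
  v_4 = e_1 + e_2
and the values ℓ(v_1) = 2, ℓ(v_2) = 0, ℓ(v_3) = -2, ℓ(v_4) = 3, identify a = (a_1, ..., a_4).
a = (0, 3, 2, -1)

Write a = (a_1, ..., a_4) in the standard basis. For each basis vector v_i, ℓ(v_i) = <v_i, a> is a linear equation in the a_j's. Collect the n equations into a matrix system V a = ℓ, where row i of V is v_i (expressed in the standard basis). Since V is invertible (lower-triangular with 1s on the diagonal, up to permutation), solve by back-substitution:
  V =
[[1, 0, 1, 0],
 [1, 0, 0, 0],
 [1, -1, 1, 1],
 [1, 1, 0, 0]]
  V a = (2, 0, -2, 3)
Solving gives a = (0, 3, 2, -1).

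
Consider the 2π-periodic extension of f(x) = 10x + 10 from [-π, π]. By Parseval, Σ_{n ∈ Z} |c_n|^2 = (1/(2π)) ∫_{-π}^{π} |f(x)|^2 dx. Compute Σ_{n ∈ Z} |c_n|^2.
Σ |c_n|^2 = 100π^2/3 + 100

Expand and integrate term by term over [-π, π]:
  ∫ (10x)^2 dx = 100·(2π^3/3); ∫ 2·10·(10)·x dx = 0 (odd integrand); ∫ 10^2 dx = 100·2π.
So (1/(2π)) ∫_{-π}^{π} (10x + 10)^2 dx = 100π^2/3 + 100 = 100π^2/3 + 100.
Parseval ⇒ Σ |c_n|^2 = 100π^2/3 + 100.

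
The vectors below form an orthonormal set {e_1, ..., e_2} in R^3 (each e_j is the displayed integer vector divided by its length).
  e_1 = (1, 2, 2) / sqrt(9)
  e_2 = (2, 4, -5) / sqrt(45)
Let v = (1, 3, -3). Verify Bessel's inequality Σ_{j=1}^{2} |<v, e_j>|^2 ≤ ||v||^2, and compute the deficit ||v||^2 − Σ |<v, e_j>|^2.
Σ |<v, e_j>|^2 = 94/5; ||v||^2 = 19; deficit = 1/5

Write each e_j = u_j / sqrt(<u_j, u_j>) where u_j is the displayed integer vector. Then <v, e_j> = <v, u_j> / sqrt(<u_j, u_j>), so |<v, e_j>|^2 = <v, u_j>^2 / <u_j, u_j>.
Coefficients: <v, e_1> = 1/sqrt(9), <v, e_2> = 29/sqrt(45).
Square and sum: Σ |<v, e_j>|^2 = 94/5.
Compute ||v||^2 = v·v = 19.
Deficit = 19 − 94/5 = 1/5 ≥ 0, confirming Bessel's inequality. (The deficit equals ||v − Σ <v,e_j> e_j||^2, the squared distance from v to span{e_j}.)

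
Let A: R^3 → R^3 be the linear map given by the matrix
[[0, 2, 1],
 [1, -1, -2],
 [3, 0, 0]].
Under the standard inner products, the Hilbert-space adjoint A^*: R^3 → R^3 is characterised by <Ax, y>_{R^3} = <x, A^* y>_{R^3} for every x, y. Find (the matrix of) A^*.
A^* = A^T =
[[0, 1, 3],
 [2, -1, 0],
 [1, -2, 0]]

For real matrices with standard dot products, the defining identity <Ax, y> = <x, A^* y> gives (Ax)^T y = x^T (A^*) y, i.e. x^T A^T y = x^T (A^*) y. Since this holds for all x, y, we must have A^* = A^T. Therefore
A^* =
[[0, 1, 3],
 [2, -1, 0],
 [1, -2, 0]].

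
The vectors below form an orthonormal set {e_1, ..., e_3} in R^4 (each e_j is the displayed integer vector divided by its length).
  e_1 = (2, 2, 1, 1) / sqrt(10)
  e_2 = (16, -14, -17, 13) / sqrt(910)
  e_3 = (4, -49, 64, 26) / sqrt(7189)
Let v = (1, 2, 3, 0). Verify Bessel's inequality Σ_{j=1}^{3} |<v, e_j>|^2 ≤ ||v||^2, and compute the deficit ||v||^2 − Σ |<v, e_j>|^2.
Σ |<v, e_j>|^2 = 1090/79; ||v||^2 = 14; deficit = 16/79

Write each e_j = u_j / sqrt(<u_j, u_j>) where u_j is the displayed integer vector. Then <v, e_j> = <v, u_j> / sqrt(<u_j, u_j>), so |<v, e_j>|^2 = <v, u_j>^2 / <u_j, u_j>.
Coefficients: <v, e_1> = 9/sqrt(10), <v, e_2> = -63/sqrt(910), <v, e_3> = 98/sqrt(7189).
Square and sum: Σ |<v, e_j>|^2 = 1090/79.
Compute ||v||^2 = v·v = 14.
Deficit = 14 − 1090/79 = 16/79 ≥ 0, confirming Bessel's inequality. (The deficit equals ||v − Σ <v,e_j> e_j||^2, the squared distance from v to span{e_j}.)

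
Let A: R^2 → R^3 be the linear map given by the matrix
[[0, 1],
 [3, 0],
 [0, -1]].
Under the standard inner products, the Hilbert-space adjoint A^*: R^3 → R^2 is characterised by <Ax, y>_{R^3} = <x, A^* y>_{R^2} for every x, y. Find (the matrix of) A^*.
A^* = A^T =
[[0, 3, 0],
 [1, 0, -1]]

For real matrices with standard dot products, the defining identity <Ax, y> = <x, A^* y> gives (Ax)^T y = x^T (A^*) y, i.e. x^T A^T y = x^T (A^*) y. Since this holds for all x, y, we must have A^* = A^T. Therefore
A^* =
[[0, 3, 0],
 [1, 0, -1]].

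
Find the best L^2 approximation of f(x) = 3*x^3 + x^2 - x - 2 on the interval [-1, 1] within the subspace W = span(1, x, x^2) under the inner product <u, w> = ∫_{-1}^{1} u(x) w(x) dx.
g(x) = x^2 + 4*x/5 - 2

The best approximation g ∈ W is the orthogonal projection of f onto W. Writing g = a_0 + a_1 x + a_2 x^2, the coefficients solve the normal equations G · a = b where
  G_{ij} = <φ_i, φ_j> and b_i = <f, φ_i>, with φ_0 = 1, φ_1 = x, φ_2 = x^2.
G =
  [2, 0, 2/3]
  [0, 2/3, 0]
  [2/3, 0, 2/5],
b = (-10/3, 8/15, -14/15).
Solving gives a_0 = -2, a_1 = 4/5, a_2 = 1, so
  g(x) = x^2 + 4*x/5 - 2.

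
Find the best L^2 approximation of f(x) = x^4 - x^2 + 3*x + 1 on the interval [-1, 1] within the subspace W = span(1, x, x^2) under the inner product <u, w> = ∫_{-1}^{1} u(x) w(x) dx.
g(x) = -x^2/7 + 3*x + 32/35

The best approximation g ∈ W is the orthogonal projection of f onto W. Writing g = a_0 + a_1 x + a_2 x^2, the coefficients solve the normal equations G · a = b where
  G_{ij} = <φ_i, φ_j> and b_i = <f, φ_i>, with φ_0 = 1, φ_1 = x, φ_2 = x^2.
G =
  [2, 0, 2/3]
  [0, 2/3, 0]
  [2/3, 0, 2/5],
b = (26/15, 2, 58/105).
Solving gives a_0 = 32/35, a_1 = 3, a_2 = -1/7, so
  g(x) = -x^2/7 + 3*x + 32/35.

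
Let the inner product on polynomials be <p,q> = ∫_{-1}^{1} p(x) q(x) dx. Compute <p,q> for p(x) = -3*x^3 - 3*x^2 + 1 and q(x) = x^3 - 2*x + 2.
<p,q> = 54/35

Expand the product: p(x)·q(x) = -3*x^6 - 3*x^5 + 6*x^4 + x^3 - 6*x^2 - 2*x + 2.
∫_{-1}^{1} of each monomial x^k gives [2/(k+1) if k even, 0 if k odd]. Integrating term-by-term (or equivalently evaluating the antiderivative F(x) = -3*x^7/7 - x^6/2 + 6*x^5/5 + x^4/4 - 2*x^3 - x^2 + 2*x at the endpoints):
  F(1) − F(−1) = -67/140 − (-283/140) = 54/35.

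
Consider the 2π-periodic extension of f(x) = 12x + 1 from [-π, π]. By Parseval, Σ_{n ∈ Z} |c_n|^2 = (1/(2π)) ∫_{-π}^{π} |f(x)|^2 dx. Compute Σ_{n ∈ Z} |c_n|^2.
Σ |c_n|^2 = 48π^2 + 1

Expand and integrate term by term over [-π, π]:
  ∫ (12x)^2 dx = 144·(2π^3/3); ∫ 2·12·(1)·x dx = 0 (odd integrand); ∫ 1^2 dx = 1·2π.
So (1/(2π)) ∫_{-π}^{π} (12x + 1)^2 dx = 144π^2/3 + 1 = 48π^2 + 1.
Parseval ⇒ Σ |c_n|^2 = 48π^2 + 1.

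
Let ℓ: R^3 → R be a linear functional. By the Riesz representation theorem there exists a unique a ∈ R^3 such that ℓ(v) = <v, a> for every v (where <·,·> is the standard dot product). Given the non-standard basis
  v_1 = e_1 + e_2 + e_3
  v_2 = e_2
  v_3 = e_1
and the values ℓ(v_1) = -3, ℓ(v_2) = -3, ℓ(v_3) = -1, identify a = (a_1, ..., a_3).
a = (-1, -3, 1)

Write a = (a_1, ..., a_3) in the standard basis. For each basis vector v_i, ℓ(v_i) = <v_i, a> is a linear equation in the a_j's. Collect the n equations into a matrix system V a = ℓ, where row i of V is v_i (expressed in the standard basis). Since V is invertible (lower-triangular with 1s on the diagonal, up to permutation), solve by back-substitution:
  V =
[[1, 1, 1],
 [0, 1, 0],
 [1, 0, 0]]
  V a = (-3, -3, -1)
Solving gives a = (-1, -3, 1).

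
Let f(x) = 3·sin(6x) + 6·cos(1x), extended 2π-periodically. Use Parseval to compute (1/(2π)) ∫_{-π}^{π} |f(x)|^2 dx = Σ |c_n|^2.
Σ |c_n|^2 = 45/2

Expand |f|^2 and use orthogonality of {sin(nx), cos(mx)} on [-π, π]:
  ∫_{-π}^{π} sin(nx)^2 dx = π, ∫ cos(mx)^2 dx = π, and cross terms integrate to 0.
So ∫_{-π}^{π} f(x)^2 dx = 3^2 · π + 6^2 · π = (9 + 36)π.
Divide by 2π: (9 + 36)/2 = 45/2.
By Parseval, this equals Σ |c_n|^2.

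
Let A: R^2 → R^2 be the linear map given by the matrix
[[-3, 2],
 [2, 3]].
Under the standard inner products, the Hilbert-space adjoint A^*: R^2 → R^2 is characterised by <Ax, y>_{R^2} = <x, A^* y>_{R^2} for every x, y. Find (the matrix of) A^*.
A^* = A^T =
[[-3, 2],
 [2, 3]]

For real matrices with standard dot products, the defining identity <Ax, y> = <x, A^* y> gives (Ax)^T y = x^T (A^*) y, i.e. x^T A^T y = x^T (A^*) y. Since this holds for all x, y, we must have A^* = A^T. Therefore
A^* =
[[-3, 2],
 [2, 3]].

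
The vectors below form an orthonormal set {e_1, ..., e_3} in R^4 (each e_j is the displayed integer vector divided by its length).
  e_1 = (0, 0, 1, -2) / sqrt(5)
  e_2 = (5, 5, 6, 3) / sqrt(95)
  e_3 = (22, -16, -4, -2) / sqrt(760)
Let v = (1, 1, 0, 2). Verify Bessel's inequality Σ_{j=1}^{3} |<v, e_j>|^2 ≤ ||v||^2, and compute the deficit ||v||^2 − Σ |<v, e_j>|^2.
Σ |<v, e_j>|^2 = 59/10; ||v||^2 = 6; deficit = 1/10

Write each e_j = u_j / sqrt(<u_j, u_j>) where u_j is the displayed integer vector. Then <v, e_j> = <v, u_j> / sqrt(<u_j, u_j>), so |<v, e_j>|^2 = <v, u_j>^2 / <u_j, u_j>.
Coefficients: <v, e_1> = -4/sqrt(5), <v, e_2> = 16/sqrt(95), <v, e_3> = 2/sqrt(760).
Square and sum: Σ |<v, e_j>|^2 = 59/10.
Compute ||v||^2 = v·v = 6.
Deficit = 6 − 59/10 = 1/10 ≥ 0, confirming Bessel's inequality. (The deficit equals ||v − Σ <v,e_j> e_j||^2, the squared distance from v to span{e_j}.)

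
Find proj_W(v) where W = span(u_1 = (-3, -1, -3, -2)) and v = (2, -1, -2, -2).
proj_W(v) = (-15/23, -5/23, -15/23, -10/23)

Set up U = [u_1 | ... | u_1] ∈ R^(4×1). The projector onto W = col(U) is P = U (U^T U)^(-1) U^T.
Compute U^T U =
  [23],
and U^T v = (5).
Solve U^T U · c = U^T v for the coefficients: c = (5/23). The projection is proj_W(v) = U c.
Check: (v - proj_W(v)) · u_1 = 0  (should be 0).
Result: proj_W(v) = (-15/23, -5/23, -15/23, -10/23).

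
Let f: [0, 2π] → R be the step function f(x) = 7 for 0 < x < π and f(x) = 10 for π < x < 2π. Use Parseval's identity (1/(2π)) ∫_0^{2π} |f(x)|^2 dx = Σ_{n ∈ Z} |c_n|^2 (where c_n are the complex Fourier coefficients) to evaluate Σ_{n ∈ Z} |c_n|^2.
Σ |c_n|^2 = 149/2

Parseval equates the L^2 energy of f (normalised by 1/(2π)) with the ℓ^2 sum of its Fourier coefficients: (1/(2π)) ∫_0^{2π} |f|^2 = Σ |c_n|^2.
Compute the left side: (1/(2π)) [∫_0^π 7^2 dx + ∫_π^{2π} 10^2 dx] = (1/(2π)) · (49π + 100π) = (49 + 100)/2 = 149/2.
So Σ_{n ∈ Z} |c_n|^2 = 149/2.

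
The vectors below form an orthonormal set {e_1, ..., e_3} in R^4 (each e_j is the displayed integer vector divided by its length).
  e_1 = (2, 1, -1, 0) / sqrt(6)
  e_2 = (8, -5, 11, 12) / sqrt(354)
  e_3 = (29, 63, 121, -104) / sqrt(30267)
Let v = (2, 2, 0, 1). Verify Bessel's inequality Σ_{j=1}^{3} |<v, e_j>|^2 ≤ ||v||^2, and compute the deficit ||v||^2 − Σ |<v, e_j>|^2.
Σ |<v, e_j>|^2 = 3656/513; ||v||^2 = 9; deficit = 961/513

Write each e_j = u_j / sqrt(<u_j, u_j>) where u_j is the displayed integer vector. Then <v, e_j> = <v, u_j> / sqrt(<u_j, u_j>), so |<v, e_j>|^2 = <v, u_j>^2 / <u_j, u_j>.
Coefficients: <v, e_1> = 6/sqrt(6), <v, e_2> = 18/sqrt(354), <v, e_3> = 80/sqrt(30267).
Square and sum: Σ |<v, e_j>|^2 = 3656/513.
Compute ||v||^2 = v·v = 9.
Deficit = 9 − 3656/513 = 961/513 ≥ 0, confirming Bessel's inequality. (The deficit equals ||v − Σ <v,e_j> e_j||^2, the squared distance from v to span{e_j}.)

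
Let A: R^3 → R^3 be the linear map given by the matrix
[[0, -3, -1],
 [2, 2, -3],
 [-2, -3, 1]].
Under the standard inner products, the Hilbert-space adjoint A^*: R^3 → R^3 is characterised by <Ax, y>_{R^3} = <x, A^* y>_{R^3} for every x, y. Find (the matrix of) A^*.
A^* = A^T =
[[0, 2, -2],
 [-3, 2, -3],
 [-1, -3, 1]]

For real matrices with standard dot products, the defining identity <Ax, y> = <x, A^* y> gives (Ax)^T y = x^T (A^*) y, i.e. x^T A^T y = x^T (A^*) y. Since this holds for all x, y, we must have A^* = A^T. Therefore
A^* =
[[0, 2, -2],
 [-3, 2, -3],
 [-1, -3, 1]].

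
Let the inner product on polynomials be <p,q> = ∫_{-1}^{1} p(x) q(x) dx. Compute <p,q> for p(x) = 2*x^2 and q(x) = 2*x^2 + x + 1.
<p,q> = 44/15

Expand the product: p(x)·q(x) = 4*x^4 + 2*x^3 + 2*x^2.
∫_{-1}^{1} of each monomial x^k gives [2/(k+1) if k even, 0 if k odd]. Integrating term-by-term (or equivalently evaluating the antiderivative F(x) = 4*x^5/5 + x^4/2 + 2*x^3/3 at the endpoints):
  F(1) − F(−1) = 59/30 − (-29/30) = 44/15.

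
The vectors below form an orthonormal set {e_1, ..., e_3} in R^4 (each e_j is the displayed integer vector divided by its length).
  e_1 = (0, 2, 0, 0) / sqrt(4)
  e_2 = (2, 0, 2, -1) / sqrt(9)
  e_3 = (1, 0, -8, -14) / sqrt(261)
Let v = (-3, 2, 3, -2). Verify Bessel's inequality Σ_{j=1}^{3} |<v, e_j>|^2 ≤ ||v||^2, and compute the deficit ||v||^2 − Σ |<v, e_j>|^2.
Σ |<v, e_j>|^2 = 129/29; ||v||^2 = 26; deficit = 625/29

Write each e_j = u_j / sqrt(<u_j, u_j>) where u_j is the displayed integer vector. Then <v, e_j> = <v, u_j> / sqrt(<u_j, u_j>), so |<v, e_j>|^2 = <v, u_j>^2 / <u_j, u_j>.
Coefficients: <v, e_1> = 4/sqrt(4), <v, e_2> = 2/sqrt(9), <v, e_3> = 1/sqrt(261).
Square and sum: Σ |<v, e_j>|^2 = 129/29.
Compute ||v||^2 = v·v = 26.
Deficit = 26 − 129/29 = 625/29 ≥ 0, confirming Bessel's inequality. (The deficit equals ||v − Σ <v,e_j> e_j||^2, the squared distance from v to span{e_j}.)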